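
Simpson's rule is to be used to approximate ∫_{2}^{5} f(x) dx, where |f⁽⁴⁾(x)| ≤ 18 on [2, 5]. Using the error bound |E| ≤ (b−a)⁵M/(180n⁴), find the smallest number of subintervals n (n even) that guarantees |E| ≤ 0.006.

Need 4374/(180n⁴) ≤ 0.006.
n⁴ ≥ 4374/(180·0.006) = 4050 ⇒ n ≥ 7.9774, so the smallest even n is 8. (n must be even for Simpson's rule.)

8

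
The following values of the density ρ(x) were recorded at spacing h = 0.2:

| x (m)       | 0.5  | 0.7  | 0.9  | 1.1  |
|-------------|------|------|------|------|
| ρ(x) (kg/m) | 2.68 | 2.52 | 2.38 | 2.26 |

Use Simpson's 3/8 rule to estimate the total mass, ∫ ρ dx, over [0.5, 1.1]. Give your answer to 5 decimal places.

1.47300

h = 0.2, n = 3.
(3h/8)·[y₀ + 3y₁ + 3y₂ + y₃] = 0.075·(19.64) = 1.47300.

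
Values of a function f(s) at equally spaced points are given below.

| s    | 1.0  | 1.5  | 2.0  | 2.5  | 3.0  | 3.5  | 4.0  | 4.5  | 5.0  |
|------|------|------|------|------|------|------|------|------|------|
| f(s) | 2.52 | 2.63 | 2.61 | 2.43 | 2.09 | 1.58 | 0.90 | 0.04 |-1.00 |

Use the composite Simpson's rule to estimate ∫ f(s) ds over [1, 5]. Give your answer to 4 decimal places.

6.5733

h = 0.5, n = 8.
(h/3)·[y₀ + 4y₁ + 2y₂ + 4y₃ + 2y₄ + 4y₅ + 2y₆ + 4y₇ + y₈] = 0.166667·(39.44) = 6.5733.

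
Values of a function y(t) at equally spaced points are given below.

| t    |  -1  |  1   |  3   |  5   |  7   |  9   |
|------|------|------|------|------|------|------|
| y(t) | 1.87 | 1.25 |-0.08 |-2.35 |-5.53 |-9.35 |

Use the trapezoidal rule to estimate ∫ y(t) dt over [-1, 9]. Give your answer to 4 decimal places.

-20.9000

h = 2, n = 5.
(h/2)·[y₀ + 2y₁ + 2y₂ + 2y₃ + 2y₄ + y₅] = 1·(-20.90) = -20.9000.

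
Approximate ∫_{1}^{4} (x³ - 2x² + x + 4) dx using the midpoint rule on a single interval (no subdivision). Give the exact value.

28.875

M = (b−a)·f(2.5) = 3·(9.625) = 28.875.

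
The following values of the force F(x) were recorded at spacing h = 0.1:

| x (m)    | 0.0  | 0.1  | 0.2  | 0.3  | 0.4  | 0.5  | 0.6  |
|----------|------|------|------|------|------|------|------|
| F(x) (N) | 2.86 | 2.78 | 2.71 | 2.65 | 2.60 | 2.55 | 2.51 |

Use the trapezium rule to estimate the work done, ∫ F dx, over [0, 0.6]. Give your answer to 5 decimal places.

h = 0.1, n = 6.
(h/2)·[y₀ + 2y₁ + 2y₂ + 2y₃ + 2y₄ + 2y₅ + y₆] = 0.05·(31.95) = 1.59750.

1.59750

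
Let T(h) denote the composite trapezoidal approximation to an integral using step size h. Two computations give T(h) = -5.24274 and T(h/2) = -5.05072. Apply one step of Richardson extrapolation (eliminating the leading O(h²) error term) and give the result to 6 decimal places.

-4.986713

R = (4·T(h/2) − T(h)) / 3 = (4·(-5.05072) − (-5.24274))/3 = (-14.96014)/3 = -4.986713.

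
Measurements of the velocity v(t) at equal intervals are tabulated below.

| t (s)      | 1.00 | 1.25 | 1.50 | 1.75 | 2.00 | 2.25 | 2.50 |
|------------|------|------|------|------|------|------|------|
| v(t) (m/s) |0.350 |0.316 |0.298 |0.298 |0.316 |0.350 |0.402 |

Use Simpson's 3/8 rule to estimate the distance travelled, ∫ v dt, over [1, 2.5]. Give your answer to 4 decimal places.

0.4864

h = 0.25, n = 6.
(3h/8)·[y₀ + 3y₁ + 3y₂ + 2y₃ + 3y₄ + 3y₅ + y₆] = 0.09375·(5.188) = 0.4864.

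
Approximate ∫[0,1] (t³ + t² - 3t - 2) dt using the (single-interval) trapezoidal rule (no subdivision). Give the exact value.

T = (b−a)/2 · [f(0) + f(1)] = 0.5·[(-2) + (-3)] = -2.5.

-2.5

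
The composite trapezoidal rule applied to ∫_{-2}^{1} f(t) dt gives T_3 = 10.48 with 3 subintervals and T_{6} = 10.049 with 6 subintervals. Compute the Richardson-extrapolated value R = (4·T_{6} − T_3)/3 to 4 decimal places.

R = (4·T_{6} − T_3) / 3 = (4·10.049 − 10.48)/3 = (29.716)/3 = 9.9053.

9.9053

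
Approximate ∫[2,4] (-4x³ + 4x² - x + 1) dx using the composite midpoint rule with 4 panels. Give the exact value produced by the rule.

h = (4 − 2)/4 = 0.5.
Midpoints m₁,…,m₄ = 2.25, 2.75, 3.25, 3.75.
f(m₁)=-26.5625, f(m₂)=-54.6875, f(m₃)=-97.3125, f(m₄)=-157.4375.
h·[f(m₁) + f(m₂) + f(m₃) + f(m₄)] = 0.5·(-336) = -168.

-168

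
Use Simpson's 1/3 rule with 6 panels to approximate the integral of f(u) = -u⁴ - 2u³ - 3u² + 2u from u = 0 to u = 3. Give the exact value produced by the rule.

-107.125

h = (3 − 0)/6 = 0.5.
Nodes u₀,…,u₆ = 0, 0.5, 1, 1.5, 2, 2.5, 3.
f(u) = -u⁴ - 2u³ - 3u² + 2u: f₀=0, f₁=-0.0625, f₂=-4, f₃=-15.5625, f₄=-40, f₅=-84.0625, f₆=-156.
(h/3)·[f₀ + 4f₁ + 2f₂ + 4f₃ + 2f₄ + 4f₅ + f₆] = 0.166667·(-642.75) = -107.125.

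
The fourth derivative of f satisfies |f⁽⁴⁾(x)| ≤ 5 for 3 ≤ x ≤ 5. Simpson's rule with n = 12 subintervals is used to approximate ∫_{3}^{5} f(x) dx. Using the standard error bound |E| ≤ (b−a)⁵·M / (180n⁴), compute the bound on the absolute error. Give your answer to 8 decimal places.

0.00004287

|E| ≤ (2)⁵·5 / (180·12⁴) = 160/3732480 = 0.00004287.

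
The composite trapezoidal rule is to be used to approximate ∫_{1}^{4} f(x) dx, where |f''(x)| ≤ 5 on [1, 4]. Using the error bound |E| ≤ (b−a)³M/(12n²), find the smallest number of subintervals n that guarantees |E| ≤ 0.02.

Need 135/(12n²) ≤ 0.02.
n² ≥ 135/(12·0.02) = 562.5 ⇒ n ≥ 23.7171, so the smallest n is 24.

24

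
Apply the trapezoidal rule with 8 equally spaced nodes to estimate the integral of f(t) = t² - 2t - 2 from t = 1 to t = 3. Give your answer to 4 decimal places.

h = (3 − 1)/7 = 0.285714.
Nodes t₀,…,t₇ = 1, 1.285714, 1.571429, 1.857143, 2.142857, 2.428571, 2.714286, 3.
f(t) = t² - 2t - 2: f₀=-3, f₁=-2.918367, f₂=-2.673469, f₃=-2.265306, f₄=-1.693878, f₅=-0.959184, f₆=-0.061224, f₇=1.
(h/2)·[f₀ + 2f₁ + 2f₂ + 2f₃ + 2f₄ + 2f₅ + 2f₆ + f₇] = 0.142857·(-23.142857) = -3.3061.

-3.3061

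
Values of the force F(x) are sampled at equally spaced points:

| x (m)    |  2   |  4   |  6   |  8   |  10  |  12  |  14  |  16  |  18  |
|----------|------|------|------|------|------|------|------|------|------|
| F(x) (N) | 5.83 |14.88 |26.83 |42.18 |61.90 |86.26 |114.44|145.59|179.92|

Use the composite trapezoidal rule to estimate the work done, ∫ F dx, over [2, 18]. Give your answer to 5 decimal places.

1169.91000

h = 2, n = 8.
(h/2)·[y₀ + 2y₁ + 2y₂ + 2y₃ + 2y₄ + 2y₅ + 2y₆ + 2y₇ + y₈] = 1·(1169.91) = 1169.91000.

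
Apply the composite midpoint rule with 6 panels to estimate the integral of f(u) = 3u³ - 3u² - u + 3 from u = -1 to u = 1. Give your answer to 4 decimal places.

h = (1 − (-1))/6 = 0.333333.
Midpoints m₁,…,m₆ = -0.833333, -0.5, -0.166667, 0.166667, 0.5, 0.833333.
f(m₁)=0.013889, f(m₂)=2.375, f(m₃)=3.069444, f(m₄)=2.763889, f(m₅)=2.125, f(m₆)=1.819444.
h·[f(m₁) + f(m₂) + f(m₃) + f(m₄) + f(m₅) + f(m₆)] = 0.333333·(12.166667) = 4.0556.

4.0556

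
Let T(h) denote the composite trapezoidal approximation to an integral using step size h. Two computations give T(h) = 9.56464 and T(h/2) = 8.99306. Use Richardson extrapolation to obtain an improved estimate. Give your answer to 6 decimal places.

8.802533

R = (4·T(h/2) − T(h)) / 3 = (4·8.99306 − 9.56464)/3 = (26.40760)/3 = 8.802533.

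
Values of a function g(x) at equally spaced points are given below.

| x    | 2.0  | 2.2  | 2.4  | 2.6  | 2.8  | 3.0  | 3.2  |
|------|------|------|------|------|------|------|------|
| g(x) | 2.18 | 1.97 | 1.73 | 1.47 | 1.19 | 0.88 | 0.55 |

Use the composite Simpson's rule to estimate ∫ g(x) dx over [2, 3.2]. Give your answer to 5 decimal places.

1.72333

h = 0.2, n = 6.
(h/3)·[y₀ + 4y₁ + 2y₂ + 4y₃ + 2y₄ + 4y₅ + y₆] = 0.066667·(25.85) = 1.72333.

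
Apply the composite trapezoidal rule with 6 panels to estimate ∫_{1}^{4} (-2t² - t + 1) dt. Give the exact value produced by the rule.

-46.75

h = (4 − 1)/6 = 0.5.
Nodes t₀,…,t₆ = 1, 1.5, 2, 2.5, 3, 3.5, 4.
f(t) = -2t² - t + 1: f₀=-2, f₁=-5, f₂=-9, f₃=-14, f₄=-20, f₅=-27, f₆=-35.
(h/2)·[f₀ + 2f₁ + 2f₂ + 2f₃ + 2f₄ + 2f₅ + f₆] = 0.25·(-187) = -46.75.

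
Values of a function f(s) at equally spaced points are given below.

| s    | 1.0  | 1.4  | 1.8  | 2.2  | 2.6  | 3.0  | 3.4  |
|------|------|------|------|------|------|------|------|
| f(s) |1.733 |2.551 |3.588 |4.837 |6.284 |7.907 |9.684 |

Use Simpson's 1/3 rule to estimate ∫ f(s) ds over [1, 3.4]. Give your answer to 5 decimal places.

12.31213

h = 0.4, n = 6.
(h/3)·[y₀ + 4y₁ + 2y₂ + 4y₃ + 2y₄ + 4y₅ + y₆] = 0.133333·(92.341) = 12.31213.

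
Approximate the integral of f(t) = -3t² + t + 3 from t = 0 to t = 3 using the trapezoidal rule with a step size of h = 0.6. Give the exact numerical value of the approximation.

h = (3 − 0)/5 = 0.6.
Nodes t₀,…,t₅ = 0, 0.6, 1.2, 1.8, 2.4, 3.
f(t) = -3t² + t + 3: f₀=3, f₁=2.52, f₂=-0.12, f₃=-4.92, f₄=-11.88, f₅=-21.
(h/2)·[f₀ + 2f₁ + 2f₂ + 2f₃ + 2f₄ + f₅] = 0.3·(-46.8) = -14.04.

-14.04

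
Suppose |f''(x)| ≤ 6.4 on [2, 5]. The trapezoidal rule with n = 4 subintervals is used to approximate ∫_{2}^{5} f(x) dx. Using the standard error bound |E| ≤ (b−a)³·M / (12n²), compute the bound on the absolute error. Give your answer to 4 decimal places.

0.9000

|E| ≤ (3)³·6.4 / (12·4²) = 172.8/192 = 0.9000.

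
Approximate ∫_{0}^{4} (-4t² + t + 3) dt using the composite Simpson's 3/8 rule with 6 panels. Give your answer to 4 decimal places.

h = (4 − 0)/6 = 0.666667.
Nodes t₀,…,t₆ = 0, 0.666667, 1.333333, 2, 2.666667, 3.333333, 4.
f(t) = -4t² + t + 3: f₀=3, f₁=1.888889, f₂=-2.777778, f₃=-11, f₄=-22.777778, f₅=-38.111111, f₆=-57.
(3h/8)·[f₀ + 3f₁ + 3f₂ + 2f₃ + 3f₄ + 3f₅ + f₆] = 0.25·(-261.333333) = -65.3333.

-65.3333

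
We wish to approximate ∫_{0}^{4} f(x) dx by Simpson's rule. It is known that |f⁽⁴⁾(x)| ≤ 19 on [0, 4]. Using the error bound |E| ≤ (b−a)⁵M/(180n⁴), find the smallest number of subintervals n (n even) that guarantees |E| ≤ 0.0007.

Need 19456/(180n⁴) ≤ 0.0007.
n⁴ ≥ 19456/(180·0.0007) = 154413 ⇒ n ≥ 19.8231, so the smallest even n is 20. (n must be even for Simpson's rule.)

20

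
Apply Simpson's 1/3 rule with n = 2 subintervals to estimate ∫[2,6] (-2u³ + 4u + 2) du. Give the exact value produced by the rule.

h = (6 − 2)/2 = 2.
Nodes u₀,…,u₂ = 2, 4, 6.
f(u) = -2u³ + 4u + 2: f₀=-6, f₁=-110, f₂=-406.
(h/3)·[f₀ + 4f₁ + f₂] = 0.666667·(-852) = -568.

-568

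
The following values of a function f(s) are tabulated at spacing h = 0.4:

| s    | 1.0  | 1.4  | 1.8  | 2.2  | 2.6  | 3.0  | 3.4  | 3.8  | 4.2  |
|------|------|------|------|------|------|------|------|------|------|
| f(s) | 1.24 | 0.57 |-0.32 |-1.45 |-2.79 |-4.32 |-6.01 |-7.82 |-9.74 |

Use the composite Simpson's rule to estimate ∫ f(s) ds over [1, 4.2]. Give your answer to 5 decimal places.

h = 0.4, n = 8.
(h/3)·[y₀ + 4y₁ + 2y₂ + 4y₃ + 2y₄ + 4y₅ + 2y₆ + 4y₇ + y₈] = 0.133333·(-78.82) = -10.50933.

-10.50933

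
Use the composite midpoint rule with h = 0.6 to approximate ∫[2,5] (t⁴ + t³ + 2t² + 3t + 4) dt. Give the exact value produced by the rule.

884.21634

h = (5 − 2)/5 = 0.6.
Midpoints m₁,…,m₅ = 2.3, 2.9, 3.5, 4.1, 4.7.
f(m₁)=61.6311, f(m₂)=124.6371, f(m₃)=231.9375, f(m₄)=401.4171, f(m₅)=654.0711.
h·[f(m₁) + f(m₂) + f(m₃) + f(m₄) + f(m₅)] = 0.6·(1473.6939) = 884.21634.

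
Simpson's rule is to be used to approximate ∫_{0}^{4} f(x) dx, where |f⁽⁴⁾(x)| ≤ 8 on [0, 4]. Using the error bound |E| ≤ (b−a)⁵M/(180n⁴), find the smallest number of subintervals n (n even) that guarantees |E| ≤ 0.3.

Need 8192/(180n⁴) ≤ 0.3.
n⁴ ≥ 8192/(180·0.3) = 151.704 ⇒ n ≥ 3.5095, so the smallest even n is 4. (n must be even for Simpson's rule.)

4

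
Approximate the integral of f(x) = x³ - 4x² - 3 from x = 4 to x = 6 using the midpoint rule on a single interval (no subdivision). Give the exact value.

M = (b−a)·f(5) = 2·(22) = 44.

44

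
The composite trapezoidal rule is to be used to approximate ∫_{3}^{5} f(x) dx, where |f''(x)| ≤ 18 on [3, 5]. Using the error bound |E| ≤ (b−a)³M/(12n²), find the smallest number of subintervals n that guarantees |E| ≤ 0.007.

Need 144/(12n²) ≤ 0.007.
n² ≥ 144/(12·0.007) = 1714.29 ⇒ n ≥ 41.4039, so the smallest n is 42.

42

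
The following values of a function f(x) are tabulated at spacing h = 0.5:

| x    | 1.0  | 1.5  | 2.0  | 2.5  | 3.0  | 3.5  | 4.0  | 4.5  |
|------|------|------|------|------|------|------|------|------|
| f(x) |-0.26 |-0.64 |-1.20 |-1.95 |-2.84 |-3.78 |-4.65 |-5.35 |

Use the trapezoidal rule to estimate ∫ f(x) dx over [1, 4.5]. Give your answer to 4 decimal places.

h = 0.5, n = 7.
(h/2)·[y₀ + 2y₁ + 2y₂ + 2y₃ + 2y₄ + 2y₅ + 2y₆ + y₇] = 0.25·(-35.73) = -8.9325.

-8.9325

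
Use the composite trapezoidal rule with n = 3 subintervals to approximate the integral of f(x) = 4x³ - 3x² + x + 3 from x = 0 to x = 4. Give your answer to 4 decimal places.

236.8889

h = (4 − 0)/3 = 1.333333.
Nodes x₀,…,x₃ = 0, 1.333333, 2.666667, 4.
f(x) = 4x³ - 3x² + x + 3: f₀=3, f₁=8.481481, f₂=60.185185, f₃=215.
(h/2)·[f₀ + 2f₁ + 2f₂ + f₃] = 0.666667·(355.333333) = 236.8889.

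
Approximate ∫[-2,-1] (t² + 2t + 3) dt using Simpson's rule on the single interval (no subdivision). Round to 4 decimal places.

S = (b−a)/6 · [f(-2) + 4f(-1.5) + f(-1)] = 0.166667·[3 + 4·2.25 + 2] = 2.3333.

2.3333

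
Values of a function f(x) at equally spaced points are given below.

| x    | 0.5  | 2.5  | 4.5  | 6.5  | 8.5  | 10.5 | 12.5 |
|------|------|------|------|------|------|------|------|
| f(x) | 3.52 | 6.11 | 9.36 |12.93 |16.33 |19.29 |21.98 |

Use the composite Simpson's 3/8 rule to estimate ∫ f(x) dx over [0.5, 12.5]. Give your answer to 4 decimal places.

153.4725

h = 2, n = 6.
(3h/8)·[y₀ + 3y₁ + 3y₂ + 2y₃ + 3y₄ + 3y₅ + y₆] = 0.75·(204.63) = 153.4725.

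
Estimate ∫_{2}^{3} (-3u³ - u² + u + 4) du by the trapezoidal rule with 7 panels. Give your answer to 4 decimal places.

h = (3 − 2)/7 = 0.142857.
Nodes u₀,…,u₇ = 2, 2.142857, 2.285714, 2.428571, 2.571429, 2.714286, 2.857143, 3.
f(u) = -3u³ - u² + u + 4: f₀=-22, f₁=-27.967930, f₂=-34.763848, f₃=-42.440233, f₄=-51.049563, f₅=-60.644315, f₆=-71.276968, f₇=-83.
(h/2)·[f₀ + 2f₁ + 2f₂ + 2f₃ + 2f₄ + 2f₅ + 2f₆ + f₇] = 0.071429·(-681.285714) = -48.6633.

-48.6633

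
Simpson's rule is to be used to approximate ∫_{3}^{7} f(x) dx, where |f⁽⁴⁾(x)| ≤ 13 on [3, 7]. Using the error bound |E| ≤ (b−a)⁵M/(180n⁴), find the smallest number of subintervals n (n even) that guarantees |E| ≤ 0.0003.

Need 13312/(180n⁴) ≤ 0.0003.
n⁴ ≥ 13312/(180·0.0003) = 246519 ⇒ n ≥ 22.2824, so the smallest even n is 24. (n must be even for Simpson's rule.)

24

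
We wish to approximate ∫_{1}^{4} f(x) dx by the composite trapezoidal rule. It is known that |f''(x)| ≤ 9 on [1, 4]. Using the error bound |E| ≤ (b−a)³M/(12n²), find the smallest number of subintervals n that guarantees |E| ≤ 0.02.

Need 243/(12n²) ≤ 0.02.
n² ≥ 243/(12·0.02) = 1012.5 ⇒ n ≥ 31.8198, so the smallest n is 32.

32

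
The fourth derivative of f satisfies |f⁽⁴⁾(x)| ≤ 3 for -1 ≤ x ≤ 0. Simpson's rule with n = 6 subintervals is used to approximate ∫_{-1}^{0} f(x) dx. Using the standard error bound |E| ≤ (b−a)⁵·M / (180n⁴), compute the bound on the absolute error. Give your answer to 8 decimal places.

0.00001286

|E| ≤ (1)⁵·3 / (180·6⁴) = 3/233280 = 0.00001286.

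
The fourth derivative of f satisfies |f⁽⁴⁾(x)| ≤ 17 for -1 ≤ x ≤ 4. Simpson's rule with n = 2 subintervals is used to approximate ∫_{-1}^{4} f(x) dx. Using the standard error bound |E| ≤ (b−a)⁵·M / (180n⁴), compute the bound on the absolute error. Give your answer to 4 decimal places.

|E| ≤ (5)⁵·17 / (180·2⁴) = 53125/2880 = 18.4462.

18.4462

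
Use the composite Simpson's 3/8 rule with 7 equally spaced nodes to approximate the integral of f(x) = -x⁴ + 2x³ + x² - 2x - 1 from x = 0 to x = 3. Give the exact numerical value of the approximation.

-11.15625

h = (3 − 0)/6 = 0.5.
Nodes x₀,…,x₆ = 0, 0.5, 1, 1.5, 2, 2.5, 3.
f(x) = -x⁴ + 2x³ + x² - 2x - 1: f₀=-1, f₁=-1.5625, f₂=-1, f₃=-0.0625, f₄=-1, f₅=-7.5625, f₆=-25.
(3h/8)·[f₀ + 3f₁ + 3f₂ + 2f₃ + 3f₄ + 3f₅ + f₆] = 0.1875·(-59.5) = -11.15625.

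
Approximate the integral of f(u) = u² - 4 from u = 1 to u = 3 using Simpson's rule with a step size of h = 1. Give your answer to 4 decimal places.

h = (3 − 1)/2 = 1.
Nodes u₀,…,u₂ = 1, 2, 3.
f(u) = u² - 4: f₀=-3, f₁=0, f₂=5.
(h/3)·[f₀ + 4f₁ + f₂] = 0.333333·(2) = 0.6667.

0.6667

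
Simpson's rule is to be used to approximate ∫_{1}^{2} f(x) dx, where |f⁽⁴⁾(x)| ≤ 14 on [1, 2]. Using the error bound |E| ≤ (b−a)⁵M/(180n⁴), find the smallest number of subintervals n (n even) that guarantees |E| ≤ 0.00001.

Need 14/(180n⁴) ≤ 0.00001.
n⁴ ≥ 14/(180·0.00001) = 7777.78 ⇒ n ≥ 9.3910, so the smallest even n is 10. (n must be even for Simpson's rule.)

10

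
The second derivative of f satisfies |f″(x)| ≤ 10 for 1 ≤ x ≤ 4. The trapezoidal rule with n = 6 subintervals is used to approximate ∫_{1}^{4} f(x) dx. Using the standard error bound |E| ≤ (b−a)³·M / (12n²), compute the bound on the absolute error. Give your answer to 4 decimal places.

|E| ≤ (3)³·10 / (12·6²) = 270/432 = 0.6250.

0.6250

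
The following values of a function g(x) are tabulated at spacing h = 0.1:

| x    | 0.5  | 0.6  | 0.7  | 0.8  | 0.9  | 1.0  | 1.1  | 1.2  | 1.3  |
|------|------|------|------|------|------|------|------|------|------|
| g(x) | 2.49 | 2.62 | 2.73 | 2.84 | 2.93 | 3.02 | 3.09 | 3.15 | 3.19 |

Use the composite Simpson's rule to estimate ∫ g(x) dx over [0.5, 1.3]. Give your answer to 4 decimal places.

2.3233

h = 0.1, n = 8.
(h/3)·[y₀ + 4y₁ + 2y₂ + 4y₃ + 2y₄ + 4y₅ + 2y₆ + 4y₇ + y₈] = 0.033333·(69.70) = 2.3233.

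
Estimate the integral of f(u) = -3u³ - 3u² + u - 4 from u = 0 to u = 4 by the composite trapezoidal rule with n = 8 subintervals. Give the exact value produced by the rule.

-267.5

h = (4 − 0)/8 = 0.5.
Nodes u₀,…,u₈ = 0, 0.5, 1, 1.5, 2, 2.5, 3, 3.5, 4.
f(u) = -3u³ - 3u² + u - 4: f₀=-4, f₁=-4.625, f₂=-9, f₃=-19.375, f₄=-38, f₅=-67.125, f₆=-109, f₇=-165.875, f₈=-240.
(h/2)·[f₀ + 2f₁ + 2f₂ + 2f₃ + 2f₄ + 2f₅ + 2f₆ + 2f₇ + f₈] = 0.25·(-1070) = -267.5.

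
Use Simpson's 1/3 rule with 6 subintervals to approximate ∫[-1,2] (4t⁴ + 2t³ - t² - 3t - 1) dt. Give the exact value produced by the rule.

23.5

h = (2 − (-1))/6 = 0.5.
Nodes t₀,…,t₆ = -1, -0.5, 0, 0.5, 1, 1.5, 2.
f(t) = 4t⁴ + 2t³ - t² - 3t - 1: f₀=3, f₁=0.25, f₂=-1, f₃=-2.25, f₄=1, f₅=19.25, f₆=69.
(h/3)·[f₀ + 4f₁ + 2f₂ + 4f₃ + 2f₄ + 4f₅ + f₆] = 0.166667·(141) = 23.5.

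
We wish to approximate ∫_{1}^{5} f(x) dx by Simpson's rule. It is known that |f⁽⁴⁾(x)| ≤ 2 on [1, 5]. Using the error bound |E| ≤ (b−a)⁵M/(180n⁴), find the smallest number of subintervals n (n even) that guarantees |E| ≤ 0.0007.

12

Need 2048/(180n⁴) ≤ 0.0007.
n⁴ ≥ 2048/(180·0.0007) = 16254 ⇒ n ≥ 11.2912, so the smallest even n is 12. (n must be even for Simpson's rule.)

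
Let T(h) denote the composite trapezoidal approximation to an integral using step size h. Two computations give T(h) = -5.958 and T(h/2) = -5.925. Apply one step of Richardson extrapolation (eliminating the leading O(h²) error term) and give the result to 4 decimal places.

-5.9140

R = (4·T(h/2) − T(h)) / 3 = (4·(-5.925) − (-5.958))/3 = (-17.742)/3 = -5.9140.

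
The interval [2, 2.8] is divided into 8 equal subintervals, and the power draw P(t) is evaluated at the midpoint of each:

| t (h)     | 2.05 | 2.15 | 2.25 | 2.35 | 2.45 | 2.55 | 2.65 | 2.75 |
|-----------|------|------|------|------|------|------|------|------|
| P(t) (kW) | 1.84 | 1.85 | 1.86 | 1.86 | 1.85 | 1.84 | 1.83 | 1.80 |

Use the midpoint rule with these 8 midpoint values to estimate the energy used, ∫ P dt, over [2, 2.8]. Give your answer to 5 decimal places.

1.47300

h = 0.1, n = 8.
h·[y(m₁) + y(m₂) + y(m₃) + y(m₄) + y(m₅) + y(m₆) + y(m₇) + y(m₈)] = 0.1·(14.73) = 1.47300.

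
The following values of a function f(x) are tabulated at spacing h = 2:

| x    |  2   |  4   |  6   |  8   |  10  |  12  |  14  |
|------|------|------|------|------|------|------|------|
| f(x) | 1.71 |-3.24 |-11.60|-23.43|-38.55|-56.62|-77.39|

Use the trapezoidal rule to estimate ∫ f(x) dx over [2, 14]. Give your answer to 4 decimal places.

-342.5600

h = 2, n = 6.
(h/2)·[y₀ + 2y₁ + 2y₂ + 2y₃ + 2y₄ + 2y₅ + y₆] = 1·(-342.56) = -342.5600.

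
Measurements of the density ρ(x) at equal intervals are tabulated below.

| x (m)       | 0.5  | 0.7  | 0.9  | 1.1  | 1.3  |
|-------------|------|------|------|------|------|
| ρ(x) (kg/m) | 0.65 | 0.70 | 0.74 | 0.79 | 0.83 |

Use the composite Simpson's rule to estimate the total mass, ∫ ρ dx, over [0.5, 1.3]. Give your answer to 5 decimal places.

h = 0.2, n = 4.
(h/3)·[y₀ + 4y₁ + 2y₂ + 4y₃ + y₄] = 0.066667·(8.92) = 0.59467.

0.59467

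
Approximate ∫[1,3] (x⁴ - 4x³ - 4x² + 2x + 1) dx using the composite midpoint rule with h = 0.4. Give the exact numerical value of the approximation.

h = (3 − 1)/5 = 0.4.
Midpoints m₁,…,m₅ = 1.2, 1.6, 2, 2.4, 2.8.
f(m₁)=-7.1984, f(m₂)=-15.8704, f(m₃)=-27, f(m₄)=-39.3584, f(m₅)=-51.1024.
h·[f(m₁) + f(m₂) + f(m₃) + f(m₄) + f(m₅)] = 0.4·(-140.5296) = -56.21184.

-56.21184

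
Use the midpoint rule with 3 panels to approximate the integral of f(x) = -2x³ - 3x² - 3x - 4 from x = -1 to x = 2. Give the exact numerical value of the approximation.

-31.5

h = (2 − (-1))/3 = 1.
Midpoints m₁,…,m₃ = -0.5, 0.5, 1.5.
f(m₁)=-3, f(m₂)=-6.5, f(m₃)=-22.
h·[f(m₁) + f(m₂) + f(m₃)] = 1·(-31.5) = -31.5.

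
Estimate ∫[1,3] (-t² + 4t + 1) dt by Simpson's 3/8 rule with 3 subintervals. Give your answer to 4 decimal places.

h = (3 − 1)/3 = 0.666667.
Nodes t₀,…,t₃ = 1, 1.666667, 2.333333, 3.
f(t) = -t² + 4t + 1: f₀=4, f₁=4.888889, f₂=4.888889, f₃=4.
(3h/8)·[f₀ + 3f₁ + 3f₂ + f₃] = 0.25·(37.333333) = 9.3333.

9.3333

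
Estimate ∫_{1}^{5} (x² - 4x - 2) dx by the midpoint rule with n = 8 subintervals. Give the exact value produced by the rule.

-14.75

h = (5 − 1)/8 = 0.5.
Midpoints m₁,…,m₈ = 1.25, 1.75, 2.25, 2.75, 3.25, 3.75, 4.25, 4.75.
f(m₁)=-5.4375, f(m₂)=-5.9375, f(m₃)=-5.9375, f(m₄)=-5.4375, f(m₅)=-4.4375, f(m₆)=-2.9375, f(m₇)=-0.9375, f(m₈)=1.5625.
h·[f(m₁) + f(m₂) + f(m₃) + f(m₄) + f(m₅) + f(m₆) + f(m₇) + f(m₈)] = 0.5·(-29.5) = -14.75.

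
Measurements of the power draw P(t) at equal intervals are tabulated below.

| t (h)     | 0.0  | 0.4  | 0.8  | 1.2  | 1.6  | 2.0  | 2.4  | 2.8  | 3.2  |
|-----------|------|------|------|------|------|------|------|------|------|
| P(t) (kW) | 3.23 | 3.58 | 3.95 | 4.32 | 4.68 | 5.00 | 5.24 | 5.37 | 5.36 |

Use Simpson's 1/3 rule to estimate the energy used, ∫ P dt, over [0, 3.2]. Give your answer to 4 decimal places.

14.5880

h = 0.4, n = 8.
(h/3)·[y₀ + 4y₁ + 2y₂ + 4y₃ + 2y₄ + 4y₅ + 2y₆ + 4y₇ + y₈] = 0.133333·(109.41) = 14.5880.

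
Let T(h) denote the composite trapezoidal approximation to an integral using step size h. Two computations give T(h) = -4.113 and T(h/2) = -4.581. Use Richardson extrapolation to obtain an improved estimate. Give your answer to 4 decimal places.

R = (4·T(h/2) − T(h)) / 3 = (4·(-4.581) − (-4.113))/3 = (-14.211)/3 = -4.7370.

-4.7370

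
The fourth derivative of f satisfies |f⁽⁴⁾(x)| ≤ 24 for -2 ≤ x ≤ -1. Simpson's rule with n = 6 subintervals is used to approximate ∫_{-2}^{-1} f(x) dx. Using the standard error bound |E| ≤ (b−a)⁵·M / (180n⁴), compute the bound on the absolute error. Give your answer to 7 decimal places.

0.0001029

|E| ≤ (1)⁵·24 / (180·6⁴) = 24/233280 = 0.0001029.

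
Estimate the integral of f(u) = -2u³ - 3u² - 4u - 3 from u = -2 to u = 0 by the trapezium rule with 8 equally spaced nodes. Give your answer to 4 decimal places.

h = (0 − (-2))/7 = 0.285714.
Nodes u₀,…,u₇ = -2, -1.714286, -1.428571, -1.142857, -0.857143, -0.571429, -0.285714, 0.
f(u) = -2u³ - 3u² - 4u - 3: f₀=9, f₁=5.116618, f₂=2.422741, f₃=0.638484, f₄=-0.516035, f₅=-1.320700, f₆=-2.055394, f₇=-3.
(h/2)·[f₀ + 2f₁ + 2f₂ + 2f₃ + 2f₄ + 2f₅ + 2f₆ + f₇] = 0.142857·(14.571429) = 2.0816.

2.0816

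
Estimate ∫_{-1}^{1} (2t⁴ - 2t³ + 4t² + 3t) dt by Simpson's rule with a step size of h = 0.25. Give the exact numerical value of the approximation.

3.46875

h = (1 − (-1))/8 = 0.25.
Nodes t₀,…,t₈ = -1, -0.75, -0.5, -0.25, 0, 0.25, 0.5, 0.75, 1.
f(t) = 2t⁴ - 2t³ + 4t² + 3t: f₀=5, f₁=1.4765625, f₂=-0.125, f₃=-0.4609375, f₄=0, f₅=0.9765625, f₆=2.375, f₇=4.2890625, f₈=7.
(h/3)·[f₀ + 4f₁ + 2f₂ + 4f₃ + 2f₄ + 4f₅ + 2f₆ + 4f₇ + f₈] = 0.083333·(41.625) = 3.46875.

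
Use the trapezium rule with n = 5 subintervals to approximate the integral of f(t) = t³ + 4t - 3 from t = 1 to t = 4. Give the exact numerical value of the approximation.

86.1

h = (4 − 1)/5 = 0.6.
Nodes t₀,…,t₅ = 1, 1.6, 2.2, 2.8, 3.4, 4.
f(t) = t³ + 4t - 3: f₀=2, f₁=7.496, f₂=16.448, f₃=30.152, f₄=49.904, f₅=77.
(h/2)·[f₀ + 2f₁ + 2f₂ + 2f₃ + 2f₄ + f₅] = 0.3·(287) = 86.1.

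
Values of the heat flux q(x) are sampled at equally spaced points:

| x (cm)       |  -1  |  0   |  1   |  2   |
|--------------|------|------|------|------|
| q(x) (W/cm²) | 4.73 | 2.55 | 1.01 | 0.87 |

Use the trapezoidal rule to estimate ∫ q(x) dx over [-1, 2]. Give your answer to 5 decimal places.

6.36000

h = 1, n = 3.
(h/2)·[y₀ + 2y₁ + 2y₂ + y₃] = 0.5·(12.72) = 6.36000.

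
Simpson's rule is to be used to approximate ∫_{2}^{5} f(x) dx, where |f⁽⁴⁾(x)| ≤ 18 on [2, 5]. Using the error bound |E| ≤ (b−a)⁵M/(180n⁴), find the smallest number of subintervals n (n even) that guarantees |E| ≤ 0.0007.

Need 4374/(180n⁴) ≤ 0.0007.
n⁴ ≥ 4374/(180·0.0007) = 34714.3 ⇒ n ≥ 13.6498, so the smallest even n is 14. (n must be even for Simpson's rule.)

14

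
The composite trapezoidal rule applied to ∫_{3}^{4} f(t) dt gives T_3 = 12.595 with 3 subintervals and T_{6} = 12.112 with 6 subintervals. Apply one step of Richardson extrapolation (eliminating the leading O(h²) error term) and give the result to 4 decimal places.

11.9510

R = (4·T_{6} − T_3) / 3 = (4·12.112 − 12.595)/3 = (35.853)/3 = 11.9510.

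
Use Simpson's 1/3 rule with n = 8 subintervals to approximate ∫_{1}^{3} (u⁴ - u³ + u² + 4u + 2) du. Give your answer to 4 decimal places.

h = (3 − 1)/8 = 0.25.
Nodes u₀,…,u₈ = 1, 1.25, 1.5, 1.75, 2, 2.25, 2.5, 2.75, 3.
f(u) = u⁴ - u³ + u² + 4u + 2: f₀=7, f₁=9.05078125, f₂=11.9375, f₃=16.08203125, f₄=22, f₅=30.30078125, f₆=41.6875, f₇=56.95703125, f₈=77.
(h/3)·[f₀ + 4f₁ + 2f₂ + 4f₃ + 2f₄ + 4f₅ + 2f₆ + 4f₇ + f₈] = 0.083333·(684.8125) = 57.0677.

57.0677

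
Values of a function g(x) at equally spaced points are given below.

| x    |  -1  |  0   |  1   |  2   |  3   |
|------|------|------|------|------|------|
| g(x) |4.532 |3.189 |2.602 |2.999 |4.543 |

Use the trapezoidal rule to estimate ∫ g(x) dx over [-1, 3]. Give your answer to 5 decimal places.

h = 1, n = 4.
(h/2)·[y₀ + 2y₁ + 2y₂ + 2y₃ + y₄] = 0.5·(26.655) = 13.32750.

13.32750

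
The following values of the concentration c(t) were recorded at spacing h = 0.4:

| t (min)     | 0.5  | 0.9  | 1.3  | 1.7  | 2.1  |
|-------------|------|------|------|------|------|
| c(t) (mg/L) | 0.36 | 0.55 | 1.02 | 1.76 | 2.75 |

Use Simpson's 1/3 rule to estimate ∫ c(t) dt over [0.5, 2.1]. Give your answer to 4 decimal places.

h = 0.4, n = 4.
(h/3)·[y₀ + 4y₁ + 2y₂ + 4y₃ + y₄] = 0.133333·(14.39) = 1.9187.

1.9187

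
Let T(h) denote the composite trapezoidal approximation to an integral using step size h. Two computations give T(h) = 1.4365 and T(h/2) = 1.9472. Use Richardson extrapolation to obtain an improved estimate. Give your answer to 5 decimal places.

R = (4·T(h/2) − T(h)) / 3 = (4·1.9472 − 1.4365)/3 = (6.3523)/3 = 2.11743.

2.11743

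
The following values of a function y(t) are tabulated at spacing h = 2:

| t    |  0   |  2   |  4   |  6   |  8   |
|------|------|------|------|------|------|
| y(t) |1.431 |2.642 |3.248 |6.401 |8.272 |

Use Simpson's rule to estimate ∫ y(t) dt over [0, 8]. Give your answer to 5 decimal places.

h = 2, n = 4.
(h/3)·[y₀ + 4y₁ + 2y₂ + 4y₃ + y₄] = 0.666667·(52.371) = 34.91400.

34.91400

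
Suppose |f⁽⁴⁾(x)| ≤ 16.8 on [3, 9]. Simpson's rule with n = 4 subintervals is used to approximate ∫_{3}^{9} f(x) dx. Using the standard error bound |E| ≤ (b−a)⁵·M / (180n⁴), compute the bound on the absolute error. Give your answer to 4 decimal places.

|E| ≤ (6)⁵·16.8 / (180·4⁴) = 130636.8/46080 = 2.8350.

2.8350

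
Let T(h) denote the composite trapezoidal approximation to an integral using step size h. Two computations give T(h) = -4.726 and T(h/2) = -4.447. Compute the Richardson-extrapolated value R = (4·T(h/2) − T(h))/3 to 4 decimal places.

R = (4·T(h/2) − T(h)) / 3 = (4·(-4.447) − (-4.726))/3 = (-13.062)/3 = -4.3540.

-4.3540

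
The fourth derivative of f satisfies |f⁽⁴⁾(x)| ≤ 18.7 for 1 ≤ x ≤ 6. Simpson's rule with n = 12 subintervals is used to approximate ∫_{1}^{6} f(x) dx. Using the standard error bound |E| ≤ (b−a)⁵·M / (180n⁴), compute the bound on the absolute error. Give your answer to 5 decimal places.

|E| ≤ (5)⁵·18.7 / (180·12⁴) = 58437.5/3732480 = 0.01566.

0.01566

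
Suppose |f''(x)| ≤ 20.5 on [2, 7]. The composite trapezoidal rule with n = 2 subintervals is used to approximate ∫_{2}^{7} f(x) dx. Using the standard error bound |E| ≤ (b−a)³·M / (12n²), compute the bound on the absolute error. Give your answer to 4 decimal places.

53.3854

|E| ≤ (5)³·20.5 / (12·2²) = 2562.5/48 = 53.3854.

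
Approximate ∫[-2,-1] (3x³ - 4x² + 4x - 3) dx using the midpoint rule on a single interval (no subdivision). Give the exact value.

M = (b−a)·f(-1.5) = 1·(-28.125) = -28.125.

-28.125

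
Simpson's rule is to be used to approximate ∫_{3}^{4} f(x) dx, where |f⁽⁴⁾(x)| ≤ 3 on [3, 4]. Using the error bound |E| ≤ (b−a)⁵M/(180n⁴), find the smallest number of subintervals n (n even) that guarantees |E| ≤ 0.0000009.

Need 3/(180n⁴) ≤ 0.0000009.
n⁴ ≥ 3/(180·0.0000009) = 18518.5 ⇒ n ≥ 11.6655, so the smallest even n is 12. (n must be even for Simpson's rule.)

12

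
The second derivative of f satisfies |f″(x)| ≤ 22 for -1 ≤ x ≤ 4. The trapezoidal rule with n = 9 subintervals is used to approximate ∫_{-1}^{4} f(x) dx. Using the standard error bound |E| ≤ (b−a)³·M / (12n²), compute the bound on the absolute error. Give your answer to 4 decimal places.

|E| ≤ (5)³·22 / (12·9²) = 2750/972 = 2.8292.

2.8292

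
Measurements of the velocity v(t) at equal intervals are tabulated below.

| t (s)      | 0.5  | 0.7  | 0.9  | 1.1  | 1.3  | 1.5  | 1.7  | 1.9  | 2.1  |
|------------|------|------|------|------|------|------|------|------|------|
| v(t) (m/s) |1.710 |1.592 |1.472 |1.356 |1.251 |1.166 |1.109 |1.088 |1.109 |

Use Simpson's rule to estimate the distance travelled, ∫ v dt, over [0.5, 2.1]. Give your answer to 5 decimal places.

h = 0.2, n = 8.
(h/3)·[y₀ + 4y₁ + 2y₂ + 4y₃ + 2y₄ + 4y₅ + 2y₆ + 4y₇ + y₈] = 0.066667·(31.291) = 2.08607.

2.08607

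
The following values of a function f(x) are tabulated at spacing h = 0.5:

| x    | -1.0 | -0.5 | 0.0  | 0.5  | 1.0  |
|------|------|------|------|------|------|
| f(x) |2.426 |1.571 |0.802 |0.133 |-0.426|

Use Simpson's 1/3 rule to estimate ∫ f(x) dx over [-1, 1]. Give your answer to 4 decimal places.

h = 0.5, n = 4.
(h/3)·[y₀ + 4y₁ + 2y₂ + 4y₃ + y₄] = 0.166667·(10.420) = 1.7367.

1.7367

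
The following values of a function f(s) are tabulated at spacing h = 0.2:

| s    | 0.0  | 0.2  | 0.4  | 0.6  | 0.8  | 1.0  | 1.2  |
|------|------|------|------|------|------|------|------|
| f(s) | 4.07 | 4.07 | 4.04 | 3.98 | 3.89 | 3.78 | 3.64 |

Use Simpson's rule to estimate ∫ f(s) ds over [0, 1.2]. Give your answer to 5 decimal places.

4.72600

h = 0.2, n = 6.
(h/3)·[y₀ + 4y₁ + 2y₂ + 4y₃ + 2y₄ + 4y₅ + y₆] = 0.066667·(70.89) = 4.72600.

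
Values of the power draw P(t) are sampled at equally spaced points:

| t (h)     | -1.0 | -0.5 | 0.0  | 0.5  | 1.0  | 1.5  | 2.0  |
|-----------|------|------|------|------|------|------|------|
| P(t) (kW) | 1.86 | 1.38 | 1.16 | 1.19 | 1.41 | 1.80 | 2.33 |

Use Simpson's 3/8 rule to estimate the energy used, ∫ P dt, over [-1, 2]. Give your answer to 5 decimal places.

4.46625

h = 0.5, n = 6.
(3h/8)·[y₀ + 3y₁ + 3y₂ + 2y₃ + 3y₄ + 3y₅ + y₆] = 0.1875·(23.82) = 4.46625.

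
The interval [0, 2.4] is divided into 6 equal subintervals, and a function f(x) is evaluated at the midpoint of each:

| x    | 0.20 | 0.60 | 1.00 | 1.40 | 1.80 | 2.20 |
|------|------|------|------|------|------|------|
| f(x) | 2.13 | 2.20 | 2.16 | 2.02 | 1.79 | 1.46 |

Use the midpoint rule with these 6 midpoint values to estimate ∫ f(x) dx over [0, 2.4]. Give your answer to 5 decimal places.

h = 0.4, n = 6.
h·[y(m₁) + y(m₂) + y(m₃) + y(m₄) + y(m₅) + y(m₆)] = 0.4·(11.76) = 4.70400.

4.70400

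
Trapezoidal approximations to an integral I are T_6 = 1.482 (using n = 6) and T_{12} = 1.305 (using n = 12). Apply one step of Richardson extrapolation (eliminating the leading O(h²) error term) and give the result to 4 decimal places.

R = (4·T_{12} − T_6) / 3 = (4·1.305 − 1.482)/3 = (3.738)/3 = 1.2460.

1.2460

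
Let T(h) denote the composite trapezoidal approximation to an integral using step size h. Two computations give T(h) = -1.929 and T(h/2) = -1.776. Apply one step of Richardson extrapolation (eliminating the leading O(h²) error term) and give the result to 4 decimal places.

-1.7250

R = (4·T(h/2) − T(h)) / 3 = (4·(-1.776) − (-1.929))/3 = (-5.175)/3 = -1.7250.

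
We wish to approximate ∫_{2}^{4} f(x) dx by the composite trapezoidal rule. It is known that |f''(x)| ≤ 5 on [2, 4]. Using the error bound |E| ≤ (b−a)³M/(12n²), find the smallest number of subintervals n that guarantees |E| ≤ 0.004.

Need 40/(12n²) ≤ 0.004.
n² ≥ 40/(12·0.004) = 833.333 ⇒ n ≥ 28.8675, so the smallest n is 29.

29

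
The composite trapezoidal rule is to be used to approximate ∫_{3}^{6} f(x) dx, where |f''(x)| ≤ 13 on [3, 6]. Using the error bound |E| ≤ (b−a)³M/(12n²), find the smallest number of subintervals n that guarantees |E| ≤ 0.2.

13

Need 351/(12n²) ≤ 0.2.
n² ≥ 351/(12·0.2) = 146.25 ⇒ n ≥ 12.0934, so the smallest n is 13.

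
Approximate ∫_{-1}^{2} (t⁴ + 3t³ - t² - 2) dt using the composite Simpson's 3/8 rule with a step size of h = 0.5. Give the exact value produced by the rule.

h = (2 − (-1))/6 = 0.5.
Nodes t₀,…,t₆ = -1, -0.5, 0, 0.5, 1, 1.5, 2.
f(t) = t⁴ + 3t³ - t² - 2: f₀=-5, f₁=-2.5625, f₂=-2, f₃=-1.8125, f₄=1, f₅=10.9375, f₆=34.
(3h/8)·[f₀ + 3f₁ + 3f₂ + 2f₃ + 3f₄ + 3f₅ + f₆] = 0.1875·(47.5) = 8.90625.

8.90625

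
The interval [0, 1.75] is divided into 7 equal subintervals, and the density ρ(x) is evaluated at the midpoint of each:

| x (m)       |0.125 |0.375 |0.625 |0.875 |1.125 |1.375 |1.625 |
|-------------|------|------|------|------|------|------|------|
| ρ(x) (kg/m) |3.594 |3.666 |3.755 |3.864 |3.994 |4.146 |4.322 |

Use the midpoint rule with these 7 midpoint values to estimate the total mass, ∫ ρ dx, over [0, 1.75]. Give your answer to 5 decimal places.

6.83525

h = 0.25, n = 7.
h·[y(m₁) + y(m₂) + y(m₃) + y(m₄) + y(m₅) + y(m₆) + y(m₇)] = 0.25·(27.341) = 6.83525.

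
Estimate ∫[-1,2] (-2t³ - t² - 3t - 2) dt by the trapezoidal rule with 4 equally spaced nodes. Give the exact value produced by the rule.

h = (2 − (-1))/3 = 1.
Nodes t₀,…,t₃ = -1, 0, 1, 2.
f(t) = -2t³ - t² - 3t - 2: f₀=2, f₁=-2, f₂=-8, f₃=-28.
(h/2)·[f₀ + 2f₁ + 2f₂ + f₃] = 0.5·(-46) = -23.

-23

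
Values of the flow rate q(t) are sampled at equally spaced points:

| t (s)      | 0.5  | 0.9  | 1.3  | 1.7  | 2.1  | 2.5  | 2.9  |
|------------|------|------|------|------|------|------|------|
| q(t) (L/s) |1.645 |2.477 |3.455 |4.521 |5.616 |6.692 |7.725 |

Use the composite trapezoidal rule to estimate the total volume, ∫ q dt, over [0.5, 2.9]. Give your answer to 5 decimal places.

h = 0.4, n = 6.
(h/2)·[y₀ + 2y₁ + 2y₂ + 2y₃ + 2y₄ + 2y₅ + y₆] = 0.2·(54.892) = 10.97840.

10.97840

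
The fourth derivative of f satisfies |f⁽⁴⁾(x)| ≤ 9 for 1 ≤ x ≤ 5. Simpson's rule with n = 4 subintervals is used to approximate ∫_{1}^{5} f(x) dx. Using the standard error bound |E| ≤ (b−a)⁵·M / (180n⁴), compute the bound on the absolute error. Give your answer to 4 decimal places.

0.2000

|E| ≤ (4)⁵·9 / (180·4⁴) = 9216/46080 = 0.2000.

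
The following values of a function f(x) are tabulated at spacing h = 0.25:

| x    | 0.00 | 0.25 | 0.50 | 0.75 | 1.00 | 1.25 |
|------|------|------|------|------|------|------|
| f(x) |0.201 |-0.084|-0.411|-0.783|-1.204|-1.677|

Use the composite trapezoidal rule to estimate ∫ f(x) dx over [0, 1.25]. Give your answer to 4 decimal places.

-0.8050

h = 0.25, n = 5.
(h/2)·[y₀ + 2y₁ + 2y₂ + 2y₃ + 2y₄ + y₅] = 0.125·(-6.440) = -0.8050.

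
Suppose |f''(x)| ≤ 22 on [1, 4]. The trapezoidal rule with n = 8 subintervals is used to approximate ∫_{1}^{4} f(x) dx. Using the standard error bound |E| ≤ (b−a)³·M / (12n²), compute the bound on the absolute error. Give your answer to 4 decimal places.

0.7734

|E| ≤ (3)³·22 / (12·8²) = 594/768 = 0.7734.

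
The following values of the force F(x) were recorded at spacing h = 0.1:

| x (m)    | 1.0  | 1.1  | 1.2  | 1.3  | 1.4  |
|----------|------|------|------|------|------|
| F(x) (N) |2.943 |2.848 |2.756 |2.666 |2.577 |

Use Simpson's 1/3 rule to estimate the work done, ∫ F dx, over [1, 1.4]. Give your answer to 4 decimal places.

1.1029

h = 0.1, n = 4.
(h/3)·[y₀ + 4y₁ + 2y₂ + 4y₃ + y₄] = 0.033333·(33.088) = 1.1029.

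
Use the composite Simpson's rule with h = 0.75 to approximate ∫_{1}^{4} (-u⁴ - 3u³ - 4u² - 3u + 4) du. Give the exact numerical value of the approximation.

-490.4765625

h = (4 − 1)/4 = 0.75.
Nodes u₀,…,u₄ = 1, 1.75, 2.5, 3.25, 4.
f(u) = -u⁴ - 3u³ - 4u² - 3u + 4: f₀=-7, f₁=-38.95703125, f₂=-114.4375, f₃=-262.55078125, f₄=-520.
(h/3)·[f₀ + 4f₁ + 2f₂ + 4f₃ + f₄] = 0.25·(-1961.90625) = -490.4765625.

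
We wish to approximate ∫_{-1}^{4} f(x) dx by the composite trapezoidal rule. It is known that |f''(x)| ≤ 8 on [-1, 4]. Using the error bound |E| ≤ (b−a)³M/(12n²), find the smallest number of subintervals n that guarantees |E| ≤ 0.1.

29

Need 1000/(12n²) ≤ 0.1.
n² ≥ 1000/(12·0.1) = 833.333 ⇒ n ≥ 28.8675, so the smallest n is 29.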